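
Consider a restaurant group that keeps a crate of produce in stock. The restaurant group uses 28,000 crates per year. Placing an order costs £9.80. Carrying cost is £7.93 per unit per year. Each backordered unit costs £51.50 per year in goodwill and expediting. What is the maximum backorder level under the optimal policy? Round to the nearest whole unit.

With planned backorders, Q* = √(2DS/H) · √((H+B)/B).
√(2DS/H) = √(2 × 28,000 × 9.8 / 7.93) = 263.069.
√((H+B)/B) = √((7.93+51.5)/51.5) = 1.0742.
Q* ≈ 282.598.
S* = Q* · H/(H+B) = 282.598 × 7.93/59.43 ≈ 37.708.

S* ≈ 38 crates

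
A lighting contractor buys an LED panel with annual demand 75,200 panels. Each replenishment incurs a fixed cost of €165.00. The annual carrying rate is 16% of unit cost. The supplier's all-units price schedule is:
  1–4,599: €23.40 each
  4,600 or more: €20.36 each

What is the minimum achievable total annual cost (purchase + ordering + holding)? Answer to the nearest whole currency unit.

TC* ≈ €1,541,262

Holding cost per unit per year at price C is H = 0.16·C.
For each price level, check whether its EOQ is feasible; otherwise the best quantity at that price is the breakpoint.
EOQ at €23.40 = 2574.5 (feasible in tier 1): TC = 75,200×€23.40 + (75,200/2574.5)×165 + (2574.5/2)×0.16×€23.40 = €1,769,319.04.
EOQ at €20.36 = 2760.1 < 4600, so use break Q=4600: TC = 75,200×€20.36 + (75,200/4600.0)×165 + (4600.0/2)×0.16×€20.36 = €1,541,261.87.
Lowest total cost among the candidates is at Q = 4600.0.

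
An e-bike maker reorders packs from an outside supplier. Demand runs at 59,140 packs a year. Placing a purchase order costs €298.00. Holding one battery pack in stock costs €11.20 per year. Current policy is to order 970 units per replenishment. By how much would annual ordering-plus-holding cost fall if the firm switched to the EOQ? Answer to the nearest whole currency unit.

EOQ = √(2DS/H) = √(2 × 59,140 × 298 / 11.2) ≈ 1774.00.
Cost at Q* = (D/Q*)S + (Q*/2)H = √(2DSH) ≈ €19,868.85.
Cost at Q = 970: (59,140/970)×298 + (970/2)×11.2 = €18,168.78 + €5,432.00 = €23,600.78.
Excess = €23,600.78 − €19,868.85 = €3,731.93.

Extra cost ≈ €3,732 per year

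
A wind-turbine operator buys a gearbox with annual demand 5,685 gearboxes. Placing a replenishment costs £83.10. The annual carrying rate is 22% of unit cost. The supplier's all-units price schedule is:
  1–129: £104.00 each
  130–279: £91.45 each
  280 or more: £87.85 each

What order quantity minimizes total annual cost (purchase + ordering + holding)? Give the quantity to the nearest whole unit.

Holding cost per unit per year at price C is H = 0.22·C.
Evaluate total cost at each tier's feasible EOQ or, if the EOQ is below the tier, at the tier's minimum quantity.
Tier 1 (£104.00): EOQ = 203.2 exceeds tier's upper bound 129, so this tier is dominated.
EOQ at £91.45 = 216.7 (feasible in tier 2): TC = 5,685×£91.45 + (5,685/216.7)×83.1 + (216.7/2)×0.22×£91.45 = £524,253.22.
EOQ at £87.85 = 221.1 < 280, so use break Q=280: TC = 5,685×£87.85 + (5,685/280.0)×83.1 + (280.0/2)×0.22×£87.85 = £503,820.26.
Lowest total cost is £503,820.26 at Q = 280.0.

Q* ≈ 280 gearboxes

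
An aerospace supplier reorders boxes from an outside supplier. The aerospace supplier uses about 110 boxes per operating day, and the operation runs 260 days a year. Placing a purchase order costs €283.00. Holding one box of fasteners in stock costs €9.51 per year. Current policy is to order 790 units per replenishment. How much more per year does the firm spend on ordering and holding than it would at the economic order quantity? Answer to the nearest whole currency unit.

Annual demand D = 110 × 260 = 28,600.
EOQ = √(2DS/H) = √(2 × 28,600 × 283 / 9.51) ≈ 1304.67.
Cost at Q* = (D/Q*)S + (Q*/2)H = √(2DSH) ≈ €12,407.42.
Cost at Q = 790: (28,600/790)×283 + (790/2)×9.51 = €10,245.32 + €3,756.45 = €14,001.77.
Excess = €14,001.77 − €12,407.42 = €1,594.35.

Extra cost ≈ €1,594 per year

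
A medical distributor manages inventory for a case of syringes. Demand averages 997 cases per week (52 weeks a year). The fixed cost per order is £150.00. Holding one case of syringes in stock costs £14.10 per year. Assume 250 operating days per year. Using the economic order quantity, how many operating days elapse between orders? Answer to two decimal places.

T ≈ 5.06 days

Annual demand D = 997 × 52 = 51,844.
Q* = √(2DS/H) = √(2 × 51,844 × 150 / 14.1) ≈ 1050.27.
Cycle time = Q*/D × 250 = 1050.27 / 51,844 × 250 ≈ 5.065 days.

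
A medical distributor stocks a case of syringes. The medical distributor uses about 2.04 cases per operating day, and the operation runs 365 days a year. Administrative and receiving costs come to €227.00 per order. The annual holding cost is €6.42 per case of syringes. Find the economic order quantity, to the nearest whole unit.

Q* ≈ 229 cases

Annual demand D = 2.04 × 365 = 744.6.
EOQ = √(2DS / H) = √(2 × 744.6 × 227 / 6.42).
= √(338,048.4 / 6.42) = √52,655.514 ≈ 229.468.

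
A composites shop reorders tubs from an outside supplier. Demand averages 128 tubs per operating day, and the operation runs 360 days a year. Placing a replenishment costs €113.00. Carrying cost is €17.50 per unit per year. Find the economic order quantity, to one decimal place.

Annual demand D = 128 × 360 = 46,080.
EOQ = √(2DS / H) = √(2 × 46,080 × 113 / 17.5).
= √(10,414,080 / 17.5) = √595,090.2857 ≈ 771.421.

Q* ≈ 771.4 tubs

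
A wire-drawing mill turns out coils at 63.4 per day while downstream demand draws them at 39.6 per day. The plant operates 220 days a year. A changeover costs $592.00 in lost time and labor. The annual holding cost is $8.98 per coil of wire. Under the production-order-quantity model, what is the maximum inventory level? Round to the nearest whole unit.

I_max ≈ 657 coils

Annual demand D = 39.6 × 220 = 8,712.
Production build-up factor (1 − d/p) = 1 − 39.6/63.4 = 0.3754.
Q* = √(2DS / (H(1 − d/p))) = √(2 × 8,712 × 592 / (8.98 × 0.3754)).
= √(10,315,008 / 3.371) ≈ 1749.254.
Maximum inventory = Q*(1 − d/p) = 1749.254 × 0.3754 ≈ 656.660.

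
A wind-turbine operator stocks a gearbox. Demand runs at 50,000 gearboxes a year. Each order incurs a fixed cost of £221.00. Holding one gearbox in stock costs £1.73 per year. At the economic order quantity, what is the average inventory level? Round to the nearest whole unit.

Average inventory ≈ 1,787 gearboxes

EOQ = √(2DS/H) = √(2 × 50,000 × 221 / 1.73) ≈ 3574.15.
Average inventory = Q*/2 ≈ 3574.15 / 2 = 1787.076.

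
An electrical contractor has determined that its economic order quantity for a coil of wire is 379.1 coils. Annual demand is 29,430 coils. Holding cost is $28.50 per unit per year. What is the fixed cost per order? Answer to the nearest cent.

Invert the EOQ relation Q*² = 2DS/H.
From Q* = √(2DS/H): S = Q*²H / (2D) = 379.1² × 28.5 / (2 × 29,430) = 69.5877.

S ≈ $69.59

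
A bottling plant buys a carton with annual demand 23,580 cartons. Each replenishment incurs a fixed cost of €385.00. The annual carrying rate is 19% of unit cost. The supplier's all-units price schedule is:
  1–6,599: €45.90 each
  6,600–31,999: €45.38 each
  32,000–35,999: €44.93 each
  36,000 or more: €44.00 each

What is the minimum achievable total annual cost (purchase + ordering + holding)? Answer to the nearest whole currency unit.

TC* ≈ €1,094,905

Holding cost per unit per year at price C is H = 0.19·C.
For each price level, check whether its EOQ is feasible; otherwise the best quantity at that price is the breakpoint.
EOQ at €45.90 = 1442.9 (feasible in tier 1): TC = 23,580×€45.90 + (23,580/1442.9)×385 + (1442.9/2)×0.19×€45.90 = €1,094,905.47.
EOQ at €45.38 = 1451.1 < 6600, so use break Q=6600: TC = 23,580×€45.38 + (23,580/6600.0)×385 + (6600.0/2)×0.19×€45.38 = €1,099,889.16.
EOQ at €44.93 = 1458.4 < 32000, so use break Q=32000: TC = 23,580×€44.93 + (23,580/32000.0)×385 + (32000.0/2)×0.19×€44.93 = €1,196,320.30.
EOQ at €44.00 = 1473.7 < 36000, so use break Q=36000: TC = 23,580×€44.00 + (23,580/36000.0)×385 + (36000.0/2)×0.19×€44.00 = €1,188,252.18.
Lowest total cost among the candidates is at Q = 1442.9.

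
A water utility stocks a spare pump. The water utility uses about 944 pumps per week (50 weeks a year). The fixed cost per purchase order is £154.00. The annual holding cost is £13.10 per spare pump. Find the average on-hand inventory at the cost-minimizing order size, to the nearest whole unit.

Annual demand D = 944 × 50 = 47,200.
The optimal lot size = √(2DS/H) = √(2 × 47,200 × 154 / 13.1) ≈ 1053.44.
Average inventory = Q*/2 ≈ 1053.44 / 2 = 526.721.

Average inventory ≈ 527 pumps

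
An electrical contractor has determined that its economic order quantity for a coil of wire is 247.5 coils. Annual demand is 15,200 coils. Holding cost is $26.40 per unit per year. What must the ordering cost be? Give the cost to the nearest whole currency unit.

Squaring Q* = √(2DS/H) gives Q*² = 2DS/H.
From Q* = √(2DS/H): S = Q*²H / (2D) = 247.5² × 26.4 / (2 × 15,200) = 53.1962.

S ≈ $53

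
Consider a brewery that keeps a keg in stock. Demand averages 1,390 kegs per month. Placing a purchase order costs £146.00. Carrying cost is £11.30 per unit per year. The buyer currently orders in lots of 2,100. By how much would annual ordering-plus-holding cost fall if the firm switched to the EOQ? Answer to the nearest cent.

Extra cost ≈ £5,605.94 per year

Annual demand D = 1,390 × 12 = 16,680.
EOQ = √(2DS/H) = √(2 × 16,680 × 146 / 11.3) ≈ 656.52.
Cost at Q* = (D/Q*)S + (Q*/2)H = √(2DSH) ≈ £7,418.71.
Cost at Q = 2,100: (16,680/2,100)×146 + (2,100/2)×11.3 = £1,159.66 + £11,865.00 = £13,024.66.
Excess = £13,024.66 − £7,418.71 = £5,605.94.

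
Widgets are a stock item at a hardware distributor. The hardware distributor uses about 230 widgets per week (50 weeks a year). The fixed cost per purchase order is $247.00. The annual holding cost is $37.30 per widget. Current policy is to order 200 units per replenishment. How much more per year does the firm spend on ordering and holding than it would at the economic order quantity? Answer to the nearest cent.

Annual demand D = 230 × 50 = 11,500.
EOQ = √(2DS/H) = √(2 × 11,500 × 247 / 37.3) ≈ 390.26.
Cost at Q* = (D/Q*)S + (Q*/2)H = √(2DSH) ≈ $14,556.83.
Cost at Q = 200: (11,500/200)×247 + (200/2)×37.3 = $14,202.50 + $3,730.00 = $17,932.50.
Excess = $17,932.50 − $14,556.83 = $3,375.67.

Extra cost ≈ $3,375.67 per year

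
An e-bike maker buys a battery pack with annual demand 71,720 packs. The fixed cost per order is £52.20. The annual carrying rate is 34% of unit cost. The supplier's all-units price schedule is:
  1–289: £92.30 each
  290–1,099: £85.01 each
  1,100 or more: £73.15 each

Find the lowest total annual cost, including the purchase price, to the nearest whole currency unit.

TC* ≈ £5,263,400

Holding cost per unit per year at price C is H = 0.34·C.
For each price level, check whether its EOQ is feasible; otherwise the best quantity at that price is the breakpoint.
Tier 1 (£92.30): EOQ = 488.5 exceeds tier's upper bound 289, so this tier is dominated.
EOQ at £85.01 = 509.0 (feasible in tier 2): TC = 71,720×£85.01 + (71,720/509.0)×52.2 + (509.0/2)×0.34×£85.01 = £6,111,628.29.
EOQ at £73.15 = 548.7 < 1100, so use break Q=1100: TC = 71,720×£73.15 + (71,720/1100.0)×52.2 + (1100.0/2)×0.34×£73.15 = £5,263,400.49.
Lowest total cost among the candidates is at Q = 1100.0.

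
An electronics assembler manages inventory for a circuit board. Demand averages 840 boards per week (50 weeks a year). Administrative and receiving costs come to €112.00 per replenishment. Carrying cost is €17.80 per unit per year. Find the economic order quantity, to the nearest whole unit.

Annual demand D = 840 × 50 = 42,000.
EOQ = √(2DS / H) = √(2 × 42,000 × 112 / 17.8).
= √(9,408,000 / 17.8) = √528,539.3258 ≈ 727.007.

Q* ≈ 727 boards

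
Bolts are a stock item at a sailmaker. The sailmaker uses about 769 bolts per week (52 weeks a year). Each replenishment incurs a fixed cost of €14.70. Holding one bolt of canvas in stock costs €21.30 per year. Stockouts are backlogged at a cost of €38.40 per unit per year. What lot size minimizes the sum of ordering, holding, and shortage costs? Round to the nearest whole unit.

Annual demand D = 769 × 52 = 39,988.
With planned backorders, Q* = √(2DS/H) · √((H+B)/B).
√(2DS/H) = √(2 × 39,988 × 14.7 / 21.3) = 234.936.
√((H+B)/B) = √((21.3+38.4)/38.4) = 1.2469.
Q* ≈ 292.934.

Q* ≈ 293 bolts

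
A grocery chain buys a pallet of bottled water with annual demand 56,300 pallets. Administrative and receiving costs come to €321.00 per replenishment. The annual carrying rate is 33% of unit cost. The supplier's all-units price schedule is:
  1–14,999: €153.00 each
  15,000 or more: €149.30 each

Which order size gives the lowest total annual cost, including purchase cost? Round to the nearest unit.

Holding cost per unit per year at price C is H = 0.33·C.
For each price level, check whether its EOQ is feasible; otherwise the best quantity at that price is the breakpoint.
EOQ at €153.00 = 846.1 (feasible in tier 1): TC = 56,300×€153.00 + (56,300/846.1)×321 + (846.1/2)×0.33×€153.00 = €8,656,619.33.
EOQ at €149.30 = 856.5 < 15000, so use break Q=15000: TC = 56,300×€149.30 + (56,300/15000.0)×321 + (15000.0/2)×0.33×€149.30 = €8,776,312.32.
Lowest total cost is €8,656,619.33 at Q = 846.1.

Q* ≈ 846 pallets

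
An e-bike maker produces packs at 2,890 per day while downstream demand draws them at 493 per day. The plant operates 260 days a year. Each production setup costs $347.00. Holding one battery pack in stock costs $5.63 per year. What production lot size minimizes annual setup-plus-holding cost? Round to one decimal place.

Q* ≈ 4,364.7 packs

Annual demand D = 493 × 260 = 128,180.
Production build-up factor (1 − d/p) = 1 − 493/2,890 = 0.8294.
Q* = √(2DS / (H(1 − d/p))) = √(2 × 128,180 × 347 / (5.63 × 0.8294)).
= √(88,956,920 / 4.6696) ≈ 4364.662.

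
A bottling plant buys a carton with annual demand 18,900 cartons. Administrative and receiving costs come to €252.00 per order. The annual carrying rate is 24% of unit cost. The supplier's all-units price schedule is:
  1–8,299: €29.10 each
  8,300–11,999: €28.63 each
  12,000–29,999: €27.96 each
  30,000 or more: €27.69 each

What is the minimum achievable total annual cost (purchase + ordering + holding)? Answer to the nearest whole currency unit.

TC* ≈ €558,146

Holding cost per unit per year at price C is H = 0.24·C.
For each price level, check whether its EOQ is feasible; otherwise the best quantity at that price is the breakpoint.
EOQ at €29.10 = 1167.9 (feasible in tier 1): TC = 18,900×€29.10 + (18,900/1167.9)×252 + (1167.9/2)×0.24×€29.10 = €558,146.40.
EOQ at €28.63 = 1177.4 < 8300, so use break Q=8300: TC = 18,900×€28.63 + (18,900/8300.0)×252 + (8300.0/2)×0.24×€28.63 = €570,196.31.
EOQ at €27.96 = 1191.4 < 12000, so use break Q=12000: TC = 18,900×€27.96 + (18,900/12000.0)×252 + (12000.0/2)×0.24×€27.96 = €569,103.30.
EOQ at €27.69 = 1197.2 < 30000, so use break Q=30000: TC = 18,900×€27.69 + (18,900/30000.0)×252 + (30000.0/2)×0.24×€27.69 = €623,183.76.
Lowest total cost among the candidates is at Q = 1167.9.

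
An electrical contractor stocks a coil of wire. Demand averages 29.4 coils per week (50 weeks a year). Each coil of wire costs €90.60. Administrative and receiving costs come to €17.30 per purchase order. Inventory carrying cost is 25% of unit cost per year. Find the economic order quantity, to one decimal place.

Q* ≈ 47.4 coils

Annual demand D = 29.4 × 50 = 1,470.
Holding cost H = 0.25 × €90.60 = €22.6500 per unit per year.
EOQ = √(2DS / H) = √(2 × 1,470 × 17.3 / 22.65).
= √(50,862 / 22.65) = √2,245.5629 ≈ 47.387.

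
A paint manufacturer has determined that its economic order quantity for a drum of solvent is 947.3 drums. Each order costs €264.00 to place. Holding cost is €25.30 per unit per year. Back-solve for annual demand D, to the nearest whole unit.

Invert the EOQ relation Q*² = 2DS/H.
From Q* = √(2DS/H): D = Q*²H / (2S) = 947.3² × 25.3 / (2 × 264) = 42999.328.

D ≈ 42,999 drums per year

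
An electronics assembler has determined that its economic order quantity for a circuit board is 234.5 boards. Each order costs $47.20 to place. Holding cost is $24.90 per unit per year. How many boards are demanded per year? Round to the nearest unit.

D ≈ 14,505 boards per year

Invert the EOQ relation Q*² = 2DS/H.
From Q* = √(2DS/H): D = Q*²H / (2S) = 234.5² × 24.9 / (2 × 47.2) = 14504.843.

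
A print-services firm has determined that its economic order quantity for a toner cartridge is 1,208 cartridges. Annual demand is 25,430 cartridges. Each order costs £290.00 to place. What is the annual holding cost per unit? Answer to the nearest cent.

H ≈ £10.11

Squaring Q* = √(2DS/H) gives Q*² = 2DS/H.
From Q* = √(2DS/H): H = 2DS / Q*² = 2 × 25,430 × 290 / 1,208² = 10.1074.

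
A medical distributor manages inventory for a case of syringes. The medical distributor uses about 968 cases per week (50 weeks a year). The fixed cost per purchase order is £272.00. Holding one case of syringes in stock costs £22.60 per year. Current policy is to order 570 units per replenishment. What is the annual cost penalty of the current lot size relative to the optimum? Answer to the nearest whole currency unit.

Extra cost ≈ £5,144 per year

Annual demand D = 968 × 50 = 48,400.
EOQ = √(2DS/H) = √(2 × 48,400 × 272 / 22.6) ≈ 1079.36.
Cost at Q* = (D/Q*)S + (Q*/2)H = √(2DSH) ≈ £24,393.63.
Cost at Q = 570: (48,400/570)×272 + (570/2)×22.6 = £23,096.14 + £6,441.00 = £29,537.14.
Excess = £29,537.14 − £24,393.63 = £5,143.51.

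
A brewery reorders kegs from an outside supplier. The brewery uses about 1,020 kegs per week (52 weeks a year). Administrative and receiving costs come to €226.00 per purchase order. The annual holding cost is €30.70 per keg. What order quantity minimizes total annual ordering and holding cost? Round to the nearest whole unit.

Q* ≈ 884 kegs

Annual demand D = 1,020 × 52 = 53,040.
EOQ = √(2DS / H) = √(2 × 53,040 × 226 / 30.7).
= √(23,974,080 / 30.7) = √780,914.658 ≈ 883.694.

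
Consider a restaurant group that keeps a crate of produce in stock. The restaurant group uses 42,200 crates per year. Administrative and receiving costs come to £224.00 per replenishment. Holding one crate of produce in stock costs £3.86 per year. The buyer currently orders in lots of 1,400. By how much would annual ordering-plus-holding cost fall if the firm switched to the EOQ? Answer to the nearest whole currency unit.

Extra cost ≈ £911 per year

EOQ = √(2DS/H) = √(2 × 42,200 × 224 / 3.86) ≈ 2213.10.
Cost at Q* = (D/Q*)S + (Q*/2)H = √(2DSH) ≈ £8,542.58.
Cost at Q = 1,400: (42,200/1,400)×224 + (1,400/2)×3.86 = £6,752.00 + £2,702.00 = £9,454.00.
Excess = £9,454.00 − £8,542.58 = £911.42.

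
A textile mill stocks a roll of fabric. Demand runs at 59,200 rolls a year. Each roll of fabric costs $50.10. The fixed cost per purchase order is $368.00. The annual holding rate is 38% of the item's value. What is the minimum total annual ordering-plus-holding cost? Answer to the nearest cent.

TC* ≈ $28,801.19

Holding cost H = 0.38 × $50.10 = $19.0380 per unit per year.
Q* = √(2DS/H) = √(2 × 59,200 × 368 / 19.038) ≈ 1512.83.
At the optimum the two cost components are equal, so total cost = 2·(Q*/2)H = Q*·H.
Minimum total = √(2DSH) = √(2 × 59,200 × 368 × 19.038) ≈ 28801.189.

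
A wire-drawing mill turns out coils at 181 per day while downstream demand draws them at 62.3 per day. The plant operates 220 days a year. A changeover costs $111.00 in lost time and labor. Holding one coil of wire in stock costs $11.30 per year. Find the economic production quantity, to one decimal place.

Annual demand D = 62.3 × 220 = 13,706.
Production build-up factor (1 − d/p) = 1 − 62.3/181 = 0.6558.
Q* = √(2DS / (H(1 − d/p))) = √(2 × 13,706 × 111 / (11.3 × 0.6558)).
= √(3,042,732 / 7.4106) ≈ 640.776.

Q* ≈ 640.8 coils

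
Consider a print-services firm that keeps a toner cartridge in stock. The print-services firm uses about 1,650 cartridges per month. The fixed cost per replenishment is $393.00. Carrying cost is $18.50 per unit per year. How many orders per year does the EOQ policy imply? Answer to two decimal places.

Annual demand D = 1,650 × 12 = 19,800.
The optimal lot size = √(2DS/H) = √(2 × 19,800 × 393 / 18.5) ≈ 917.19.
Orders per year = D / Q* = 19,800 / 917.19 ≈ 21.588.

N ≈ 21.59 orders per year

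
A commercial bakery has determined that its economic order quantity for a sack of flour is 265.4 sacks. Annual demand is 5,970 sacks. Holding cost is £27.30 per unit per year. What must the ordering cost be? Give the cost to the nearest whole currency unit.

The basic EOQ model gives Q* = √(2DS/H); rearrange for the unknown.
From Q* = √(2DS/H): S = Q*²H / (2D) = 265.4² × 27.3 / (2 × 5,970) = 161.0498.

S ≈ £161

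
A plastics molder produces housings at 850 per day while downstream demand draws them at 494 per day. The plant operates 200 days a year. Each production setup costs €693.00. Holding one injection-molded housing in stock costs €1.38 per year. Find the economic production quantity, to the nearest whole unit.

Annual demand D = 494 × 200 = 98,800.
Production build-up factor (1 − d/p) = 1 − 494/850 = 0.4188.
Q* = √(2DS / (H(1 − d/p))) = √(2 × 98,800 × 693 / (1.38 × 0.4188)).
= √(136,936,800 / 0.578) ≈ 15392.353.

Q* ≈ 15,392 housings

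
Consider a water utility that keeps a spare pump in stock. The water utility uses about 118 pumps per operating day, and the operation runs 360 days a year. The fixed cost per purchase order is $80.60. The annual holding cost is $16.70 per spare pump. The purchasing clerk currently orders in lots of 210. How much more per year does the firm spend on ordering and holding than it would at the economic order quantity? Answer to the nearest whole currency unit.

Annual demand D = 118 × 360 = 42,480.
EOQ = √(2DS/H) = √(2 × 42,480 × 80.6 / 16.7) ≈ 640.35.
Cost at Q* = (D/Q*)S + (Q*/2)H = √(2DSH) ≈ $10,693.82.
Cost at Q = 210: (42,480/210)×80.6 + (210/2)×16.7 = $16,304.23 + $1,753.50 = $18,057.73.
Excess = $18,057.73 − $10,693.82 = $7,363.91.

Extra cost ≈ $7,364 per year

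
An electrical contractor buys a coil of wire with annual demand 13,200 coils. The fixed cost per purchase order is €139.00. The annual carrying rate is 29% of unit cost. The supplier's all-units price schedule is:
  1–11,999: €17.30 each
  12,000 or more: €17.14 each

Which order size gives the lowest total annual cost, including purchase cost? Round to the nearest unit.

Holding cost per unit per year at price C is H = 0.29·C.
Candidates are each tier's EOQ (if it falls in that tier) and each price-break quantity.
EOQ at €17.30 = 855.2 (feasible in tier 1): TC = 13,200×€17.30 + (13,200/855.2)×139 + (855.2/2)×0.29×€17.30 = €232,650.73.
EOQ at €17.14 = 859.2 < 12000, so use break Q=12000: TC = 13,200×€17.14 + (13,200/12000.0)×139 + (12000.0/2)×0.29×€17.14 = €256,224.50.
Lowest total cost is €232,650.73 at Q = 855.2.

Q* ≈ 855 coils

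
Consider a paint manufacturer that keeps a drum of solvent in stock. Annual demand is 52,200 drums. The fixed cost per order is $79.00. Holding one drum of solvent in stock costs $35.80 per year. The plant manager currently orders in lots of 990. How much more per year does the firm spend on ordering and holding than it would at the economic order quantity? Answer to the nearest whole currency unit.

Extra cost ≈ $4,703 per year

EOQ = √(2DS/H) = √(2 × 52,200 × 79 / 35.8) ≈ 479.98.
Cost at Q* = (D/Q*)S + (Q*/2)H = √(2DSH) ≈ $17,183.25.
Cost at Q = 990: (52,200/990)×79 + (990/2)×35.8 = $4,165.45 + $17,721.00 = $21,886.45.
Excess = $21,886.45 − $17,183.25 = $4,703.20.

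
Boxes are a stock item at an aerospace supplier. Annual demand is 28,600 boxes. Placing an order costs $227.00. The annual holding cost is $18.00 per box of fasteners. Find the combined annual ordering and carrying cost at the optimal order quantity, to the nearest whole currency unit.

Q* = √(2DS/H) = √(2 × 28,600 × 227 / 18) ≈ 849.33.
At the optimum the two cost components are equal, so total cost = 2·(Q*/2)H = Q*·H.
Minimum total = √(2DSH) = √(2 × 28,600 × 227 × 18) ≈ 15287.878.

TC* ≈ $15,288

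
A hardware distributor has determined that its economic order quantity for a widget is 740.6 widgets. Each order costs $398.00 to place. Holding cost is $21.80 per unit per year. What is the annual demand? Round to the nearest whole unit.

Squaring Q* = √(2DS/H) gives Q*² = 2DS/H.
From Q* = √(2DS/H): D = Q*²H / (2S) = 740.6² × 21.8 / (2 × 398) = 15021.415.

D ≈ 15,021 widgets per year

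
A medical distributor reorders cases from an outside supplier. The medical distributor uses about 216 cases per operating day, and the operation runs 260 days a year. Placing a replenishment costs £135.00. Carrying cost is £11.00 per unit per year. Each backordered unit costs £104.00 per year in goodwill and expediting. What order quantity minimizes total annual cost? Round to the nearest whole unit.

Annual demand D = 216 × 260 = 56,160.
With planned backorders, Q* = √(2DS/H) · √((H+B)/B).
√(2DS/H) = √(2 × 56,160 × 135 / 11) = 1174.084.
√((H+B)/B) = √((11+104)/104) = 1.0516.
Q* ≈ 1234.614.

Q* ≈ 1,235 cases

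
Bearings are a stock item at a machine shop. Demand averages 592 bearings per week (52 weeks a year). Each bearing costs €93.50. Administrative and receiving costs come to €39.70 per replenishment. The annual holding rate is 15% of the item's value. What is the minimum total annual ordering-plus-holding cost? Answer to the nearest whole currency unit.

TC* ≈ €5,855

Annual demand D = 592 × 52 = 30,784.
Holding cost H = 0.15 × €93.50 = €14.0250 per unit per year.
Q* = √(2DS/H) = √(2 × 30,784 × 39.7 / 14.025) ≈ 417.47.
At the optimum the two cost components are equal, so total cost = 2·(Q*/2)H = Q*·H.
Minimum total = √(2DSH) = √(2 × 30,784 × 39.7 × 14.025) ≈ 5854.964.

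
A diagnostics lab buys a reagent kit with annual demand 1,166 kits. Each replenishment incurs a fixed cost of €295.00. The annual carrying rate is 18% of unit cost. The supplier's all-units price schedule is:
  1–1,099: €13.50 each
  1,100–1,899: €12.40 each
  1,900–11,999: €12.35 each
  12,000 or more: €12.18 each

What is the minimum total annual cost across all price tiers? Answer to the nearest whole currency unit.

Holding cost per unit per year at price C is H = 0.18·C.
For each price level, check whether its EOQ is feasible; otherwise the best quantity at that price is the breakpoint.
EOQ at €13.50 = 532.1 (feasible in tier 1): TC = 1,166×€13.50 + (1,166/532.1)×295 + (532.1/2)×0.18×€13.50 = €17,033.94.
EOQ at €12.40 = 555.2 < 1100, so use break Q=1100: TC = 1,166×€12.40 + (1,166/1100.0)×295 + (1100.0/2)×0.18×€12.40 = €15,998.70.
EOQ at €12.35 = 556.3 < 1900, so use break Q=1900: TC = 1,166×€12.35 + (1,166/1900.0)×295 + (1900.0/2)×0.18×€12.35 = €16,692.99.
EOQ at €12.18 = 560.2 < 12000, so use break Q=12000: TC = 1,166×€12.18 + (1,166/12000.0)×295 + (12000.0/2)×0.18×€12.18 = €27,384.94.
Lowest total cost among the candidates is at Q = 1100.0.

TC* ≈ €15,999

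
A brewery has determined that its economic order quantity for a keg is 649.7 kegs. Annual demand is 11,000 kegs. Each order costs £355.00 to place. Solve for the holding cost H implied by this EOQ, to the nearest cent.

H ≈ £18.50

Invert the EOQ relation Q*² = 2DS/H.
From Q* = √(2DS/H): H = 2DS / Q*² = 2 × 11,000 × 355 / 649.7² = 18.5023.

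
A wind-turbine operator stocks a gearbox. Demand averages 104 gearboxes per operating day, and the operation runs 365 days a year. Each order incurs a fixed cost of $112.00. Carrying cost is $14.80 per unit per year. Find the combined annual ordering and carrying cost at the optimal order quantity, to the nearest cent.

Annual demand D = 104 × 365 = 37,960.
The optimal lot size = √(2DS/H) = √(2 × 37,960 × 112 / 14.8) ≈ 757.98.
At Q*, ordering cost (D/Q*)S equals holding cost (Q*/2)H, each = √(DSH/2).
Minimum total = √(2DSH) = √(2 × 37,960 × 112 × 14.8) ≈ 11218.065.

TC* ≈ $11,218.07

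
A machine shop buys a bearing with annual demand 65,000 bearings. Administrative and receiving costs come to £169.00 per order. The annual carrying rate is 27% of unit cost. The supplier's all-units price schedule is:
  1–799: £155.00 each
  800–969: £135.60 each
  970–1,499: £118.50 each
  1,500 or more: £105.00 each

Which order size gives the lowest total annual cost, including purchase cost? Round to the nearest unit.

Q* ≈ 1,500 bearings

Holding cost per unit per year at price C is H = 0.27·C.
For each price level, check whether its EOQ is feasible; otherwise the best quantity at that price is the breakpoint.
EOQ at £155.00 = 724.5 (feasible in tier 1): TC = 65,000×£155.00 + (65,000/724.5)×169 + (724.5/2)×0.27×£155.00 = £10,105,322.34.
EOQ at £135.60 = 774.6 < 800, so use break Q=800: TC = 65,000×£135.60 + (65,000/800.0)×169 + (800.0/2)×0.27×£135.60 = £8,842,376.05.
EOQ at £118.50 = 828.7 < 970, so use break Q=970: TC = 65,000×£118.50 + (65,000/970.0)×169 + (970.0/2)×0.27×£118.50 = £7,729,342.32.
EOQ at £105.00 = 880.3 < 1500, so use break Q=1500: TC = 65,000×£105.00 + (65,000/1500.0)×169 + (1500.0/2)×0.27×£105.00 = £6,853,585.83.
Lowest total cost is £6,853,585.83 at Q = 1500.0.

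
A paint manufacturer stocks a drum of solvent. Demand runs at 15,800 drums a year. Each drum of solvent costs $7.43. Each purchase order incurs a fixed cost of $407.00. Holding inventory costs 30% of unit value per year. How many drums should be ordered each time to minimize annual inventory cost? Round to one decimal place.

Q* ≈ 2,402.1 drums

Holding cost H = 0.30 × $7.43 = $2.2290 per unit per year.
EOQ = √(2DS / H) = √(2 × 15,800 × 407 / 2.229).
= √(12,861,200 / 2.229) = √5,769,941.6779 ≈ 2402.070.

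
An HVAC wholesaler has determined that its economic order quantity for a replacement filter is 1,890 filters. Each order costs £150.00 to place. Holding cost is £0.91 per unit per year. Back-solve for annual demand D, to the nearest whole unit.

Invert the EOQ relation Q*² = 2DS/H.
From Q* = √(2DS/H): D = Q*²H / (2S) = 1,890² × 0.91 / (2 × 150) = 10835.370.

D ≈ 10,835 filters per year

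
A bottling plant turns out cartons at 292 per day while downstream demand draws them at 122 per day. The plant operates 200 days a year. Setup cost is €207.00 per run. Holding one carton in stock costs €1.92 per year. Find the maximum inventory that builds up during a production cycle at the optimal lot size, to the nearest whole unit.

Annual demand D = 122 × 200 = 24,400.
Production build-up factor (1 − d/p) = 1 − 122/292 = 0.5822.
Q* = √(2DS / (H(1 − d/p))) = √(2 × 24,400 × 207 / (1.92 × 0.5822)).
= √(10,101,600 / 1.1178) ≈ 3006.155.
Maximum inventory = Q*(1 − d/p) = 3006.155 × 0.5822 ≈ 1750.159.

I_max ≈ 1,750 cartons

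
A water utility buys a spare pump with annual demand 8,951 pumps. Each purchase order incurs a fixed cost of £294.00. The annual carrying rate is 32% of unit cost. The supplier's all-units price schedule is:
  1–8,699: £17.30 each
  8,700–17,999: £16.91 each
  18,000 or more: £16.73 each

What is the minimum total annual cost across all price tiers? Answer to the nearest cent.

Holding cost per unit per year at price C is H = 0.32·C.
Candidates are each tier's EOQ (if it falls in that tier) and each price-break quantity.
EOQ at £17.30 = 975.0 (feasible in tier 1): TC = 8,951×£17.30 + (8,951/975.0)×294 + (975.0/2)×0.32×£17.30 = £160,250.17.
EOQ at £16.91 = 986.2 < 8700, so use break Q=8700: TC = 8,951×£16.91 + (8,951/8700.0)×294 + (8700.0/2)×0.32×£16.91 = £175,202.61.
EOQ at £16.73 = 991.5 < 18000, so use break Q=18000: TC = 8,951×£16.73 + (8,951/18000.0)×294 + (18000.0/2)×0.32×£16.73 = £198,078.83.
Lowest total cost among the candidates is at Q = 975.0.

TC* ≈ £160,250.17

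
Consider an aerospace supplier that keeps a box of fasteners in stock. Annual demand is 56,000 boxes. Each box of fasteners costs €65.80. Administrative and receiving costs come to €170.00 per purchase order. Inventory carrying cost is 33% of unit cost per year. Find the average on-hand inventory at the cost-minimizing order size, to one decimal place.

Holding cost H = 0.33 × €65.80 = €21.7140 per unit per year.
EOQ = √(2DS/H) = √(2 × 56,000 × 170 / 21.714) ≈ 936.40.
Average inventory = Q*/2 ≈ 936.40 / 2 = 468.202.

Average inventory ≈ 468.2 boxes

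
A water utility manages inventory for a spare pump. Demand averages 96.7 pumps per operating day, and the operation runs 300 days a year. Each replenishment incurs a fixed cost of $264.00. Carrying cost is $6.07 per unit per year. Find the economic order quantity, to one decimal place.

Annual demand D = 96.7 × 300 = 29,010.
EOQ = √(2DS / H) = √(2 × 29,010 × 264 / 6.07).
= √(15,317,280 / 6.07) = √2,523,439.8682 ≈ 1588.534.

Q* ≈ 1,588.5 pumps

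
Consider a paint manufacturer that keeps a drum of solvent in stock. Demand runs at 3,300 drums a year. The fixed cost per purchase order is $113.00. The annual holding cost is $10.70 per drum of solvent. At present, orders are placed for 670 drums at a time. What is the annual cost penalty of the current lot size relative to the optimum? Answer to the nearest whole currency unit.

EOQ = √(2DS/H) = √(2 × 3,300 × 113 / 10.7) ≈ 264.01.
Cost at Q* = (D/Q*)S + (Q*/2)H = √(2DSH) ≈ $2,824.90.
Cost at Q = 670: (3,300/670)×113 + (670/2)×10.7 = $556.57 + $3,584.50 = $4,141.07.
Excess = $4,141.07 − $2,824.90 = $1,316.17.

Extra cost ≈ $1,316 per year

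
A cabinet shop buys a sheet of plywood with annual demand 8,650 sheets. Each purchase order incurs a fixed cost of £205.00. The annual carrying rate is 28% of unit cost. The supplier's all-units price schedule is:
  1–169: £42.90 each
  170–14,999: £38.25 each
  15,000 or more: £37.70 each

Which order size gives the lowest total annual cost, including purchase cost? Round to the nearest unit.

Q* ≈ 575 sheets

Holding cost per unit per year at price C is H = 0.28·C.
Candidates are each tier's EOQ (if it falls in that tier) and each price-break quantity.
Tier 1 (£42.90): EOQ = 543.4 exceeds tier's upper bound 169, so this tier is dominated.
EOQ at £38.25 = 575.4 (feasible in tier 2): TC = 8,650×£38.25 + (8,650/575.4)×205 + (575.4/2)×0.28×£38.25 = £337,025.54.
EOQ at £37.70 = 579.6 < 15000, so use break Q=15000: TC = 8,650×£37.70 + (8,650/15000.0)×205 + (15000.0/2)×0.28×£37.70 = £405,393.22.
Lowest total cost is £337,025.54 at Q = 575.4.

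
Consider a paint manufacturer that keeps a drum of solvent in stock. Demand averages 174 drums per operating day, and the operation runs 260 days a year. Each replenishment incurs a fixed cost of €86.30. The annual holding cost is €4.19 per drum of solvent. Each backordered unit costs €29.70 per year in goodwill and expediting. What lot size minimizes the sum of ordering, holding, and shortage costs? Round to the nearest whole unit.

Q* ≈ 1,458 drums

Annual demand D = 174 × 260 = 45,240.
With planned backorders, Q* = √(2DS/H) · √((H+B)/B).
√(2DS/H) = √(2 × 45,240 × 86.3 / 4.19) = 1365.132.
√((H+B)/B) = √((4.19+29.7)/29.7) = 1.0682.
Q* ≈ 1458.251.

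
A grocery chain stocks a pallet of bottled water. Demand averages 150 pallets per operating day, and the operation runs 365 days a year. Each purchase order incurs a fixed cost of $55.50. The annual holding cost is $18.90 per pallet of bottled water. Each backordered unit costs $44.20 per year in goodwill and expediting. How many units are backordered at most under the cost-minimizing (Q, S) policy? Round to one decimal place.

S* ≈ 202.9 pallets

Annual demand D = 150 × 365 = 54,750.
With planned backorders, Q* = √(2DS/H) · √((H+B)/B).
√(2DS/H) = √(2 × 54,750 × 55.5 / 18.9) = 567.052.
√((H+B)/B) = √((18.9+44.2)/44.2) = 1.1948.
Q* ≈ 677.526.
S* = Q* · H/(H+B) = 677.526 × 18.9/63.1 ≈ 202.936.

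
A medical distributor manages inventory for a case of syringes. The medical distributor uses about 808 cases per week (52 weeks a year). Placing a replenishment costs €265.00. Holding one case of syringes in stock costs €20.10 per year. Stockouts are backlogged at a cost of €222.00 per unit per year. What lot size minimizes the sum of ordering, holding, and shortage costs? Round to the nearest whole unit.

Q* ≈ 1,099 cases

Annual demand D = 808 × 52 = 42,016.
With planned backorders, Q* = √(2DS/H) · √((H+B)/B).
√(2DS/H) = √(2 × 42,016 × 265 / 20.1) = 1052.561.
√((H+B)/B) = √((20.1+222)/222) = 1.0443.
Q* ≈ 1099.178.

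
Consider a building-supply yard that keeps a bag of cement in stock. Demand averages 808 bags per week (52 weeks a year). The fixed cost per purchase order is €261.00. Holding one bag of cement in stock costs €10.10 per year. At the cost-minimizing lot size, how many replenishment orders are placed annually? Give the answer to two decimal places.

N ≈ 28.51 orders per year

Annual demand D = 808 × 52 = 42,016.
The optimal lot size = √(2DS/H) = √(2 × 42,016 × 261 / 10.1) ≈ 1473.61.
Orders per year = D / Q* = 42,016 / 1473.61 ≈ 28.512.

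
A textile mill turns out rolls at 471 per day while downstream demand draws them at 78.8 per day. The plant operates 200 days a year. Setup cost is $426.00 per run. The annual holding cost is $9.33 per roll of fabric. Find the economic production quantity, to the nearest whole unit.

Q* ≈ 1,315 rolls

Annual demand D = 78.8 × 200 = 15,760.
Production build-up factor (1 − d/p) = 1 − 78.8/471 = 0.8327.
Q* = √(2DS / (H(1 − d/p))) = √(2 × 15,760 × 426 / (9.33 × 0.8327)).
= √(13,427,520 / 7.7691) ≈ 1314.661.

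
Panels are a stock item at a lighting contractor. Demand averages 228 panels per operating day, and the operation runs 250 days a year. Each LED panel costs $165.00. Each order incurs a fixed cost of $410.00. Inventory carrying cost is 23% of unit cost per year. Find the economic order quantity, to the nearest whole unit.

Q* ≈ 1,110 panels

Annual demand D = 228 × 250 = 57,000.
Holding cost H = 0.23 × $165.00 = $37.9500 per unit per year.
EOQ = √(2DS / H) = √(2 × 57,000 × 410 / 37.95).
= √(46,740,000 / 37.95) = √1,231,620.5534 ≈ 1109.784.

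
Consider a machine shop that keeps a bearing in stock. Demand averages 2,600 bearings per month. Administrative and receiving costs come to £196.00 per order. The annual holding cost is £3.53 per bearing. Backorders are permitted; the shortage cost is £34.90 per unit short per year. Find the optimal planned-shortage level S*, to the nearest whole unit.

Annual demand D = 2,600 × 12 = 31,200.
With planned backorders, Q* = √(2DS/H) · √((H+B)/B).
√(2DS/H) = √(2 × 31,200 × 196 / 3.53) = 1861.371.
√((H+B)/B) = √((3.53+34.9)/34.9) = 1.0494.
Q* ≈ 1953.239.
S* = Q* · H/(H+B) = 1953.239 × 3.53/38.43 ≈ 179.415.

S* ≈ 179 bearings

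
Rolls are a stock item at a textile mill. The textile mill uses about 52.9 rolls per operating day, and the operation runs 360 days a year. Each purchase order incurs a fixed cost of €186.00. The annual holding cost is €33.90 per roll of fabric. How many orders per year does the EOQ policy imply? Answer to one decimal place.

N ≈ 41.7 orders per year

Annual demand D = 52.9 × 360 = 19,044.
The optimal lot size = √(2DS/H) = √(2 × 19,044 × 186 / 33.9) ≈ 457.14.
Orders per year = D / Q* = 19,044 / 457.14 ≈ 41.659.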